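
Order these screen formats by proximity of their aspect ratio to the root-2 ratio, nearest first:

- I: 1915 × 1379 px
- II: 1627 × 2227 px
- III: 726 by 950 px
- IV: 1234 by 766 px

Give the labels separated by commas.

I, II, III, IV

Ratios: I = 1915 / 1379 ≈ 1.389; II = 2227 / 1627 ≈ 1.369; III = 950 / 726 ≈ 1.309; IV = 1234 / 766 ≈ 1.611.
|Δ from 1.414|: I 0.025; II 0.045; III 0.105; IV 0.197.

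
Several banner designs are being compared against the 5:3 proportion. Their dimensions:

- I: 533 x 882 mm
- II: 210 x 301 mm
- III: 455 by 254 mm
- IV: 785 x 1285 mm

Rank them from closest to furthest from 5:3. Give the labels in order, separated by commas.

I, IV, III, II

Ratios: I = 882 / 533 ≈ 1.655; II = 301 / 210 ≈ 1.433; III = 455 / 254 ≈ 1.791; IV = 1285 / 785 ≈ 1.637.
|Δ from 1.667|: I 0.012; II 0.234; III 0.124; IV 0.030.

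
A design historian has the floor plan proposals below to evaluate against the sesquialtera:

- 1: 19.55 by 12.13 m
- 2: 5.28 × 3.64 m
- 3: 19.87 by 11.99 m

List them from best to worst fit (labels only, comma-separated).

2, 1, 3

1: 19.55/12.13 ≈ 1.612 → |1.612 − 1.500| = 0.112
2: 5.28/3.64 ≈ 1.451 → |1.451 − 1.500| = 0.049
3: 19.87/11.99 ≈ 1.657 → |1.657 − 1.500| = 0.157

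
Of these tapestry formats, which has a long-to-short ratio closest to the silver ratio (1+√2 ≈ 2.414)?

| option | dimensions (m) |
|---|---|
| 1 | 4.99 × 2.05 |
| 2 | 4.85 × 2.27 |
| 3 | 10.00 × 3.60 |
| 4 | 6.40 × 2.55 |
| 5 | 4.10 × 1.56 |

Ratios (long/short): 1 ≈ 2.434; 2 ≈ 2.137; 3 ≈ 2.778; 4 ≈ 2.510; 5 ≈ 2.628.
silver ratio ≈ 2.414; option 1 is nearest (Δ 0.020).

1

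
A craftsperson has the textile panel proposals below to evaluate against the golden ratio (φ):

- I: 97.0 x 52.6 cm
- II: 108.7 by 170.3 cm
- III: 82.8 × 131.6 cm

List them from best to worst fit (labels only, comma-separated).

III, II, I

I: 97.0/52.6 ≈ 1.844 → |1.844 − 1.618| = 0.226
II: 170.3/108.7 ≈ 1.567 → |1.567 − 1.618| = 0.051
III: 131.6/82.8 ≈ 1.589 → |1.589 − 1.618| = 0.029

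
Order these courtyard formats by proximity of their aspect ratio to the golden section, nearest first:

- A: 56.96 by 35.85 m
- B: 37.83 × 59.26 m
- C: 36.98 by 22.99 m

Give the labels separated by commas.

C, A, B

A: 56.96/35.85 ≈ 1.589 → |1.589 − 1.618| = 0.029
B: 59.26/37.83 ≈ 1.566 → |1.566 − 1.618| = 0.052
C: 36.98/22.99 ≈ 1.609 → |1.609 − 1.618| = 0.009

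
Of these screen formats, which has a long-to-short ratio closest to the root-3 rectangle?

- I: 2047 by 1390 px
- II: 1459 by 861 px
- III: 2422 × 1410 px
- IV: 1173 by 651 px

Ratios (long/short): I ≈ 1.473; II ≈ 1.695; III ≈ 1.718; IV ≈ 1.802.
root-3 ≈ 1.732; option III is nearest (Δ 0.014).

III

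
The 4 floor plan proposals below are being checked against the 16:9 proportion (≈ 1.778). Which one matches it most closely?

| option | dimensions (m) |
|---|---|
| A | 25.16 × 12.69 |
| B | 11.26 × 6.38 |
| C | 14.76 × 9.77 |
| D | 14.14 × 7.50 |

Ratios (long/short): A ≈ 1.983; B ≈ 1.765; C ≈ 1.511; D ≈ 1.885.
16:9 ≈ 1.778; option B is nearest (Δ 0.013).

B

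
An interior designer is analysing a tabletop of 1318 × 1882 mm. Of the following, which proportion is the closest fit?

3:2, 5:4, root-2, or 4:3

1882/1318 ≈ 1.428. Nearest candidates are root-2 (1.414, off by 0.014) and 3:2 (1.500, off by 0.072).

root-2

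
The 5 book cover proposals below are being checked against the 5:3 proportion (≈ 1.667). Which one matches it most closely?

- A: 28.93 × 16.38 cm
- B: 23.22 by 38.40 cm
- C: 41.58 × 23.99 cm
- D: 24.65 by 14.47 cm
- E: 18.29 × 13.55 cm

B

Target 5:3 ≈ 1.667.
A: 1.766 (Δ0.099)  B: 1.654 (Δ0.013)  C: 1.733 (Δ0.066)  D: 1.704 (Δ0.037)  E: 1.350 (Δ0.317)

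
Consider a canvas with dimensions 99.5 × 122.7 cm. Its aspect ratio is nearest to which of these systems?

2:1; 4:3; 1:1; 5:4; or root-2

5:4

122.7/99.5 ≈ 1.233. Nearest candidates are 5:4 (1.250, off by 0.017) and 4:3 (1.333, off by 0.100).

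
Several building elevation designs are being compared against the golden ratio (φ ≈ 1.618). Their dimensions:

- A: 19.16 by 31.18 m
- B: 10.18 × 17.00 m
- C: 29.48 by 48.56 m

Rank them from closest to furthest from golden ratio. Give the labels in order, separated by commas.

A, C, B

Ratios: A = 31.18 / 19.16 ≈ 1.627; B = 17.00 / 10.18 ≈ 1.670; C = 48.56 / 29.48 ≈ 1.647.
|Δ from 1.618|: A 0.009; B 0.052; C 0.029.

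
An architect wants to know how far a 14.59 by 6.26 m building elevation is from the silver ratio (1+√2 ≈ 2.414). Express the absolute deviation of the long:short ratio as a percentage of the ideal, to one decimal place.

Ratio = 14.59 / 6.26 ≈ 2.3307.
Ideal silver ratio ≈ 2.4142. |2.3307 − 2.4142| / 2.4142 ≈ 3.46% → 3.5%.

3.5%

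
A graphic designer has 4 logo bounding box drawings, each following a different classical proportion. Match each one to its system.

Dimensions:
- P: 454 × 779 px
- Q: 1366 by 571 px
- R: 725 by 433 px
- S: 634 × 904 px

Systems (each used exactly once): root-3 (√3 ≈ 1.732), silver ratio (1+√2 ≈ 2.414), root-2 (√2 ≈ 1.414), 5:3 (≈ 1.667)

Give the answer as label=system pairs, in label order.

P = 779/454 ≈ 1.716 → root-3 (1.732)
Q = 1366/571 ≈ 2.392 → silver ratio (2.414)
R = 725/433 ≈ 1.674 → 5:3 (1.667)
S = 904/634 ≈ 1.426 → root-2 (1.414)

P=root-3, Q=silver ratio, R=5:3, S=root-2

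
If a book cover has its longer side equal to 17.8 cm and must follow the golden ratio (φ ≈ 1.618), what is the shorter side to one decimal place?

golden ratio ≈ 1.61803.
Shorter side = 17.8 ÷ 1.61803 ≈ 11.001 → 11.0 cm.

11.0 cm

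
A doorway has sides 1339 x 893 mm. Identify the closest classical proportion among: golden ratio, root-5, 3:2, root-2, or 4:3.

3:2

Ratio = 1339 / 893 ≈ 1.499.
Distances: golden ratio 1.618 (Δ 0.119); root-5 2.236 (Δ 0.737); 3:2 1.500 (Δ 0.001); root-2 1.414 (Δ 0.085); 4:3 1.333 (Δ 0.166).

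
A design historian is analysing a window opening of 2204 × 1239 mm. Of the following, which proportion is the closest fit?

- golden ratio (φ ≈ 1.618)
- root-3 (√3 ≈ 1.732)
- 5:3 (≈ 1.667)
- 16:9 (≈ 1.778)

16:9

2204/1239 ≈ 1.779. Nearest candidates are 16:9 (1.778, off by 0.001) and root-3 (1.732, off by 0.047).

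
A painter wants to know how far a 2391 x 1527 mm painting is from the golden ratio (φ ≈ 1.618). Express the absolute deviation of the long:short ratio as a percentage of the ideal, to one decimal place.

Ratio = 2391 / 1527 ≈ 1.5658.
Ideal golden ratio ≈ 1.6180. |1.5658 − 1.6180| / 1.6180 ≈ 3.23% → 3.2%.

3.2%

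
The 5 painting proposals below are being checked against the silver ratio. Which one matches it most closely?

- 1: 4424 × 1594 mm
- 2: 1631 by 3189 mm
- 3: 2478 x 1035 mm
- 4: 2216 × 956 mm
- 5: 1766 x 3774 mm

3

Target silver ratio ≈ 2.414.
1: 2.775 (Δ0.361)  2: 1.955 (Δ0.459)  3: 2.394 (Δ0.020)  4: 2.318 (Δ0.096)  5: 2.137 (Δ0.277)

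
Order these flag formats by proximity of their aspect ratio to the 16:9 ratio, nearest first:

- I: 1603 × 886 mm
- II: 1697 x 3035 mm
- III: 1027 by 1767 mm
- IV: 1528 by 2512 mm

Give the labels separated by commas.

I: 1603/886 ≈ 1.809 → |1.809 − 1.778| = 0.031
II: 3035/1697 ≈ 1.788 → |1.788 − 1.778| = 0.010
III: 1767/1027 ≈ 1.721 → |1.721 − 1.778| = 0.057
IV: 2512/1528 ≈ 1.644 → |1.644 − 1.778| = 0.134

II, I, III, IV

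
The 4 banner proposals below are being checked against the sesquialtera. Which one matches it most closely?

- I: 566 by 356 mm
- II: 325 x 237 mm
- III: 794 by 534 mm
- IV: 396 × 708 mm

III

Target 3:2 ≈ 1.500.
I: 1.590 (Δ0.090)  II: 1.371 (Δ0.129)  III: 1.487 (Δ0.013)  IV: 1.788 (Δ0.288)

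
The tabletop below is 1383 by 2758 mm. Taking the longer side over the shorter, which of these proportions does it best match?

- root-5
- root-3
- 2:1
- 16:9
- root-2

2:1

Ratio = 2758 / 1383 ≈ 1.994.
Distances: root-5 2.236 (Δ 0.242); root-3 1.732 (Δ 0.262); 2:1 2.000 (Δ 0.006); 16:9 1.778 (Δ 0.216); root-2 1.414 (Δ 0.580).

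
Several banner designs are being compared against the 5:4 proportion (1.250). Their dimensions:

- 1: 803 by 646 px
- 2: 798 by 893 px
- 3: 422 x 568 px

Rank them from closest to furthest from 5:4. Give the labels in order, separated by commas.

1: 803/646 ≈ 1.243 → |1.243 − 1.250| = 0.007
2: 893/798 ≈ 1.119 → |1.119 − 1.250| = 0.131
3: 568/422 ≈ 1.346 → |1.346 − 1.250| = 0.096

1, 3, 2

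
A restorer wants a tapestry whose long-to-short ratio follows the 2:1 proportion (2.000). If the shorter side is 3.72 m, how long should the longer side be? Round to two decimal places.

2:1 = 2.00000.
Longer side = 3.72 × 2.00000 ≈ 7.4400 → 7.44 m.

7.44 m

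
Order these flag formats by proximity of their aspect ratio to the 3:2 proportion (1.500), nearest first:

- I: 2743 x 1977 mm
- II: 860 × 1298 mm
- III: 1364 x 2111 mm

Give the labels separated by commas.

I: 2743/1977 ≈ 1.387 → |1.387 − 1.500| = 0.113
II: 1298/860 ≈ 1.509 → |1.509 − 1.500| = 0.009
III: 2111/1364 ≈ 1.548 → |1.548 − 1.500| = 0.048

II, III, I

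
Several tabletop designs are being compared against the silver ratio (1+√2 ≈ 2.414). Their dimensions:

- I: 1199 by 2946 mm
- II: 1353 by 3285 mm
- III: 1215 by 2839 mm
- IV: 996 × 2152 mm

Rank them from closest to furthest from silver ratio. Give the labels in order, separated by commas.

II, I, III, IV

I: 2946/1199 ≈ 2.457 → |2.457 − 2.414| = 0.043
II: 3285/1353 ≈ 2.428 → |2.428 − 2.414| = 0.014
III: 2839/1215 ≈ 2.337 → |2.337 − 2.414| = 0.077
IV: 2152/996 ≈ 2.161 → |2.161 − 2.414| = 0.253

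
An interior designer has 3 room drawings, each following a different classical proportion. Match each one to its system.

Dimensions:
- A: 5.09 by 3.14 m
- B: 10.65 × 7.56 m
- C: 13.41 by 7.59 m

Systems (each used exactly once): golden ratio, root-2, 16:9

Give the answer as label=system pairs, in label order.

Ratios: A ≈ 1.621; B ≈ 1.409; C ≈ 1.767.
Targets: golden ratio ≈ 1.618; root-2 ≈ 1.414; 16:9 ≈ 1.778.

A=golden ratio, B=root-2, C=16:9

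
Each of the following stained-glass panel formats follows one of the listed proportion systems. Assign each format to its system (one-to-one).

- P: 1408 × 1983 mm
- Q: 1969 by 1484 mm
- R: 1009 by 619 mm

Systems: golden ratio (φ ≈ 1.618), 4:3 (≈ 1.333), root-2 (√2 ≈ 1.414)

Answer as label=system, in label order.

P=root-2, Q=4:3, R=golden ratio

P = 1983/1408 ≈ 1.408 → root-2 (1.414)
Q = 1969/1484 ≈ 1.327 → 4:3 (1.333)
R = 1009/619 ≈ 1.630 → golden ratio (1.618)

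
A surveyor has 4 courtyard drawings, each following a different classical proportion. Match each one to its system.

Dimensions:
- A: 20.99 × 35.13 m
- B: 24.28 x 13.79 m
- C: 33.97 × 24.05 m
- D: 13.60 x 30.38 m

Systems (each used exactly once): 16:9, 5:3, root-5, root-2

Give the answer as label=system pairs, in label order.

A = 35.13/20.99 ≈ 1.674 → 5:3 (1.667)
B = 24.28/13.79 ≈ 1.761 → 16:9 (1.778)
C = 33.97/24.05 ≈ 1.412 → root-2 (1.414)
D = 30.38/13.60 ≈ 2.234 → root-5 (2.236)

A=5:3, B=16:9, C=root-2, D=root-5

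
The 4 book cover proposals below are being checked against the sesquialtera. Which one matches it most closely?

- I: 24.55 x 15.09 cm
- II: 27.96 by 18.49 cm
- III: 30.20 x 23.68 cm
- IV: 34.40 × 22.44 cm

Target 3:2 ≈ 1.500.
I: 1.627 (Δ0.127)  II: 1.512 (Δ0.012)  III: 1.275 (Δ0.225)  IV: 1.533 (Δ0.033)

II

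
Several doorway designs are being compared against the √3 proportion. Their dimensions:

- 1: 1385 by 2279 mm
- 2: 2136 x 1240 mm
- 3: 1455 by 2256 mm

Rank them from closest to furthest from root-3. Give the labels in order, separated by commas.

Ratios: 1 = 2279 / 1385 ≈ 1.645; 2 = 2136 / 1240 ≈ 1.723; 3 = 2256 / 1455 ≈ 1.551.
|Δ from 1.732|: 1 0.087; 2 0.009; 3 0.181.

2, 1, 3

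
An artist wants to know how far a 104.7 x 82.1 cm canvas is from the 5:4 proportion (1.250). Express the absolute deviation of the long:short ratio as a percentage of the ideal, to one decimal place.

Ratio = 104.7 / 82.1 ≈ 1.2753.
Ideal 5:4 = 1.2500. |1.2753 − 1.2500| / 1.2500 ≈ 2.02% → 2.0%.

2.0%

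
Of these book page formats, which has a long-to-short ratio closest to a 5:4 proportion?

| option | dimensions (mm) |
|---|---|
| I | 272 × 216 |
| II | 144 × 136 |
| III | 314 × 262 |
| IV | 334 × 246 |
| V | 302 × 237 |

Ratios (long/short): I ≈ 1.259; II ≈ 1.059; III ≈ 1.198; IV ≈ 1.358; V ≈ 1.274.
5:4 ≈ 1.250; option I is nearest (Δ 0.009).

I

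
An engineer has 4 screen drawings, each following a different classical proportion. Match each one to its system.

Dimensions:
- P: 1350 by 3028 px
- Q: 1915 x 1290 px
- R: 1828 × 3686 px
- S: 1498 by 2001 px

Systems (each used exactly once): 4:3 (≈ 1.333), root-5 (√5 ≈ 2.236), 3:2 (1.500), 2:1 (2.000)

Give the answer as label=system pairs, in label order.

P = 3028/1350 ≈ 2.243 → root-5 (2.236)
Q = 1915/1290 ≈ 1.484 → 3:2 (1.500)
R = 3686/1828 ≈ 2.016 → 2:1 (2.000)
S = 2001/1498 ≈ 1.336 → 4:3 (1.333)

P=root-5, Q=3:2, R=2:1, S=4:3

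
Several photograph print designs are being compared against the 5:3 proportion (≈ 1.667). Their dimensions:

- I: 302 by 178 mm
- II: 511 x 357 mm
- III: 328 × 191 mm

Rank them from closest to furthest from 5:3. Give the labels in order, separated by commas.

I: 302/178 ≈ 1.697 → |1.697 − 1.667| = 0.030
II: 511/357 ≈ 1.431 → |1.431 − 1.667| = 0.236
III: 328/191 ≈ 1.717 → |1.717 − 1.667| = 0.050

I, III, II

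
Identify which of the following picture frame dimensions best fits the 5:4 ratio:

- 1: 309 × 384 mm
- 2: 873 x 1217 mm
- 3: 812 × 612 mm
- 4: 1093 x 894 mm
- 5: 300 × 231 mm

1

Target 5:4 ≈ 1.250.
1: 1.243 (Δ0.007)  2: 1.394 (Δ0.144)  3: 1.327 (Δ0.077)  4: 1.223 (Δ0.027)  5: 1.299 (Δ0.049)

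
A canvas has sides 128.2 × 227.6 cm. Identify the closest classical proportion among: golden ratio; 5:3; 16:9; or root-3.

16:9

Ratio = 227.6 / 128.2 ≈ 1.775.
Distances: golden ratio 1.618 (Δ 0.157); 5:3 1.667 (Δ 0.108); 16:9 1.778 (Δ 0.003); root-3 1.732 (Δ 0.043).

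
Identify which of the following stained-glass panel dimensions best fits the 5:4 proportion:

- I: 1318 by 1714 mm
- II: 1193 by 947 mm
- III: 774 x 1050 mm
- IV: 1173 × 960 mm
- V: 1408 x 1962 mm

Ratios (long/short): I ≈ 1.300; II ≈ 1.260; III ≈ 1.357; IV ≈ 1.222; V ≈ 1.393.
5:4 ≈ 1.250; option II is nearest (Δ 0.010).

II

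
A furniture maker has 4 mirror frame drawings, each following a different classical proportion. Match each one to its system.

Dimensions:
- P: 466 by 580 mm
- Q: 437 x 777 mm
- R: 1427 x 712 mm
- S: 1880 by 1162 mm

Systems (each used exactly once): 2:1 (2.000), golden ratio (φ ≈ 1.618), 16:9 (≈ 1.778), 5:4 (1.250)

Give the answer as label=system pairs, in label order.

P=5:4, Q=16:9, R=2:1, S=golden ratio

Ratios: P ≈ 1.245; Q ≈ 1.778; R ≈ 2.004; S ≈ 1.618.
Targets: 2:1 ≈ 2.000; golden ratio ≈ 1.618; 16:9 ≈ 1.778; 5:4 ≈ 1.250.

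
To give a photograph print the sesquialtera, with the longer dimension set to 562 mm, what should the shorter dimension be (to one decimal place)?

3:2 = 1.50000.
Shorter side = 562 ÷ 1.50000 ≈ 374.667 → 374.7 mm.

374.7 mm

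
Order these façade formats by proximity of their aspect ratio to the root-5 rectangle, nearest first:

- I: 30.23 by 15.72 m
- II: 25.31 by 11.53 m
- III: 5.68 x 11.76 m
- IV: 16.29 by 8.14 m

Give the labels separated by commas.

II, III, IV, I

Ratios: I = 30.23 / 15.72 ≈ 1.923; II = 25.31 / 11.53 ≈ 2.195; III = 11.76 / 5.68 ≈ 2.070; IV = 16.29 / 8.14 ≈ 2.001.
|Δ from 2.236|: I 0.313; II 0.041; III 0.166; IV 0.235.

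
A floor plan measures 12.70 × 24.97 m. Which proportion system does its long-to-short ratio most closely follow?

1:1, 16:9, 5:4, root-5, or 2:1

2:1

24.97/12.70 ≈ 1.966. Nearest candidates are 2:1 (2.000, off by 0.034) and 16:9 (1.778, off by 0.188).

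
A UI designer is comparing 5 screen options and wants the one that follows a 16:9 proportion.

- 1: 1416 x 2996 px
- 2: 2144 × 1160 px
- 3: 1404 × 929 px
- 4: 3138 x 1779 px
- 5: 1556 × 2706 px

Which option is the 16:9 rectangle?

Target 16:9 ≈ 1.778.
1: 2.116 (Δ0.338)  2: 1.848 (Δ0.070)  3: 1.511 (Δ0.267)  4: 1.764 (Δ0.014)  5: 1.739 (Δ0.039)

4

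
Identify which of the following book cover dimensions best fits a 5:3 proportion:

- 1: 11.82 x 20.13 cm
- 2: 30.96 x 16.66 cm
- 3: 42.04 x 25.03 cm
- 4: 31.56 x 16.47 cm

Target 5:3 ≈ 1.667.
1: 1.703 (Δ0.036)  2: 1.858 (Δ0.191)  3: 1.680 (Δ0.013)  4: 1.916 (Δ0.249)

3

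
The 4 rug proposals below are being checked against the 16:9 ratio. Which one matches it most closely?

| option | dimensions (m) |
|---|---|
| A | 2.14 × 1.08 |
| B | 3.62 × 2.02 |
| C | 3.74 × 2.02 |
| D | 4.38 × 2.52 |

Target 16:9 ≈ 1.778.
A: 1.981 (Δ0.203)  B: 1.792 (Δ0.014)  C: 1.851 (Δ0.073)  D: 1.738 (Δ0.040)

B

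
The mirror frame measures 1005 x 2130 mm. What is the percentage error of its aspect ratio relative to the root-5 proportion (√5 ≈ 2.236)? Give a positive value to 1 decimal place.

5.2%

Ratio = 2130 / 1005 ≈ 2.1194.
Ideal root-5 ≈ 2.2361. |2.1194 − 2.2361| / 2.2361 ≈ 5.22% → 5.2%.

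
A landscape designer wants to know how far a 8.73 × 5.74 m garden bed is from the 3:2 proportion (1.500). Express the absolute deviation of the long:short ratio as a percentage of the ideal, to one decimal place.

Ratio = 8.73 / 5.74 ≈ 1.5209.
Ideal 3:2 = 1.5000. |1.5209 − 1.5000| / 1.5000 ≈ 1.39% → 1.4%.

1.4%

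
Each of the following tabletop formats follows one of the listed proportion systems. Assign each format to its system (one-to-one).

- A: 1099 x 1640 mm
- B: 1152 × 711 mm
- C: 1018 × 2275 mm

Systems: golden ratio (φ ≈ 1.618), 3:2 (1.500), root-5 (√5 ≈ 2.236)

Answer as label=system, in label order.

A=3:2, B=golden ratio, C=root-5

Ratios: A ≈ 1.492; B ≈ 1.620; C ≈ 2.235.
Targets: golden ratio ≈ 1.618; 3:2 ≈ 1.500; root-5 ≈ 2.236.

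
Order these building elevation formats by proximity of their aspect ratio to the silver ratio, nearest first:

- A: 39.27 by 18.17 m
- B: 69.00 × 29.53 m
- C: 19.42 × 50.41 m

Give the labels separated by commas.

B, C, A

A: 39.27/18.17 ≈ 2.161 → |2.161 − 2.414| = 0.253
B: 69.00/29.53 ≈ 2.337 → |2.337 − 2.414| = 0.077
C: 50.41/19.42 ≈ 2.596 → |2.596 − 2.414| = 0.182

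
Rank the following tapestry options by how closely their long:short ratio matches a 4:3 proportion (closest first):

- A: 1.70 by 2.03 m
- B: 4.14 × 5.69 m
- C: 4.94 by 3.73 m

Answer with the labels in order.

A: 2.03/1.70 ≈ 1.194 → |1.194 − 1.333| = 0.139
B: 5.69/4.14 ≈ 1.374 → |1.374 − 1.333| = 0.041
C: 4.94/3.73 ≈ 1.324 → |1.324 − 1.333| = 0.009

C, B, A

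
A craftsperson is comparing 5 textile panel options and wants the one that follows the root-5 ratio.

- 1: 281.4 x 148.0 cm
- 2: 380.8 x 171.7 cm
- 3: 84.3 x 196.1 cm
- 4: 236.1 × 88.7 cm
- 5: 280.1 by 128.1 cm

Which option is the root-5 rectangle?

Ratios (long/short): 1 ≈ 1.901; 2 ≈ 2.218; 3 ≈ 2.326; 4 ≈ 2.662; 5 ≈ 2.187.
root-5 ≈ 2.236; option 2 is nearest (Δ 0.018).

2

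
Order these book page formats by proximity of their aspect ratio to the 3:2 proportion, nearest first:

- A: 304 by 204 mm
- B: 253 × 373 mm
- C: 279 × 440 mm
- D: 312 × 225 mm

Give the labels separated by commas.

A: 304/204 ≈ 1.490 → |1.490 − 1.500| = 0.010
B: 373/253 ≈ 1.474 → |1.474 − 1.500| = 0.026
C: 440/279 ≈ 1.577 → |1.577 − 1.500| = 0.077
D: 312/225 ≈ 1.387 → |1.387 − 1.500| = 0.113

A, B, C, D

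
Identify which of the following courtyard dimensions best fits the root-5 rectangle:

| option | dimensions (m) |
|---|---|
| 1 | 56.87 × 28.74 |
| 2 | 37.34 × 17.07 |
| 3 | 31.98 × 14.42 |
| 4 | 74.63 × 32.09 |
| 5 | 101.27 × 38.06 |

3

Ratios (long/short): 1 ≈ 1.979; 2 ≈ 2.187; 3 ≈ 2.218; 4 ≈ 2.326; 5 ≈ 2.661.
root-5 ≈ 2.236; option 3 is nearest (Δ 0.018).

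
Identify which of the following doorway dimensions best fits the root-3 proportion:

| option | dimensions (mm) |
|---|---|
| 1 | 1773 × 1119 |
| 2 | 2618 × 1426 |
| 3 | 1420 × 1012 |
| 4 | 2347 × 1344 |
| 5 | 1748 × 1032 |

Ratios (long/short): 1 ≈ 1.584; 2 ≈ 1.836; 3 ≈ 1.403; 4 ≈ 1.746; 5 ≈ 1.694.
root-3 ≈ 1.732; option 4 is nearest (Δ 0.014).

4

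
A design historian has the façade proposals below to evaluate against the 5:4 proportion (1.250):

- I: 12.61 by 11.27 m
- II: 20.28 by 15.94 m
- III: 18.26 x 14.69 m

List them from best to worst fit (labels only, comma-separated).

III, II, I

Ratios: I = 12.61 / 11.27 ≈ 1.119; II = 20.28 / 15.94 ≈ 1.272; III = 18.26 / 14.69 ≈ 1.243.
|Δ from 1.250|: I 0.131; II 0.022; III 0.007.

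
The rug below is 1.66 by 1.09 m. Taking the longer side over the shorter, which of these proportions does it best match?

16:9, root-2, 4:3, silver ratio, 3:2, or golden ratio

3:2

1.66/1.09 ≈ 1.523. Nearest candidates are 3:2 (1.500, off by 0.023) and golden ratio (1.618, off by 0.095).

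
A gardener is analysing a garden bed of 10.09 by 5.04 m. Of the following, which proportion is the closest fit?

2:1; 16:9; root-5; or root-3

2:1

10.09/5.04 ≈ 2.002. Nearest candidates are 2:1 (2.000, off by 0.002) and 16:9 (1.778, off by 0.224).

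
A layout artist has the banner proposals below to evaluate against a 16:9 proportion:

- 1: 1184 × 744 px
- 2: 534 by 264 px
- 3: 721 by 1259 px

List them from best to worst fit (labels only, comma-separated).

3, 1, 2

1: 1184/744 ≈ 1.591 → |1.591 − 1.778| = 0.187
2: 534/264 ≈ 2.023 → |2.023 − 1.778| = 0.245
3: 1259/721 ≈ 1.746 → |1.746 − 1.778| = 0.032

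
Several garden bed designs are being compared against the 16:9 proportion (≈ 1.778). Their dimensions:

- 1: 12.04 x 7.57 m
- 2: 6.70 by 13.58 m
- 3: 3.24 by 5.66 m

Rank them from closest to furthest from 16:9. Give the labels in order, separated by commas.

Ratios: 1 = 12.04 / 7.57 ≈ 1.590; 2 = 13.58 / 6.70 ≈ 2.027; 3 = 5.66 / 3.24 ≈ 1.747.
|Δ from 1.778|: 1 0.188; 2 0.249; 3 0.031.

3, 1, 2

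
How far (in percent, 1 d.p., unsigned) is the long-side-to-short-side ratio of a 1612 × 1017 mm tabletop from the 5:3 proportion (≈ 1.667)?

Ratio = 1612 / 1017 ≈ 1.5851.
Ideal 5:3 ≈ 1.6667. |1.5851 − 1.6667| / 1.6667 ≈ 4.90% → 4.9%.

4.9%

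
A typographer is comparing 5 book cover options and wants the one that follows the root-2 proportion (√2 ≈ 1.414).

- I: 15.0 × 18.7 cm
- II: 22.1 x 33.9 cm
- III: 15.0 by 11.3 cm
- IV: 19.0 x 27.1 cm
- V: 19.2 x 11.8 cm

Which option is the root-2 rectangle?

Ratios (long/short): I ≈ 1.247; II ≈ 1.534; III ≈ 1.327; IV ≈ 1.426; V ≈ 1.627.
root-2 ≈ 1.414; option IV is nearest (Δ 0.012).

IV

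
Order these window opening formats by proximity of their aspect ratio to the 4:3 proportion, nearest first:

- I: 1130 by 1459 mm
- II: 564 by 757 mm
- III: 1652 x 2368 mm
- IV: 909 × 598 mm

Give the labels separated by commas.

II, I, III, IV

Ratios: I = 1459 / 1130 ≈ 1.291; II = 757 / 564 ≈ 1.342; III = 2368 / 1652 ≈ 1.433; IV = 909 / 598 ≈ 1.520.
|Δ from 1.333|: I 0.042; II 0.009; III 0.100; IV 0.187.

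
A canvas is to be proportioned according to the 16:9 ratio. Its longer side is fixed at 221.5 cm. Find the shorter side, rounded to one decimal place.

124.6 cm

16:9 ≈ 1.77778.
Shorter side = 221.5 ÷ 1.77778 ≈ 124.594 → 124.6 cm.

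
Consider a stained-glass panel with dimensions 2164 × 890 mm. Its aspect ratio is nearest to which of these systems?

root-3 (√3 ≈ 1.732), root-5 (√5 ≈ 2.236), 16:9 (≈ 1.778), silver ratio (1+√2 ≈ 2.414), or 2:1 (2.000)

2164/890 ≈ 2.431. Nearest candidates are silver ratio (2.414, off by 0.017) and root-5 (2.236, off by 0.195).

silver ratio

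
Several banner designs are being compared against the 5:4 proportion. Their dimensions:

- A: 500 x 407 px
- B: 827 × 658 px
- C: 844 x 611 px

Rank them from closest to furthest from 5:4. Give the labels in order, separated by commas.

A: 500/407 ≈ 1.229 → |1.229 − 1.250| = 0.021
B: 827/658 ≈ 1.257 → |1.257 − 1.250| = 0.007
C: 844/611 ≈ 1.381 → |1.381 − 1.250| = 0.131

B, A, C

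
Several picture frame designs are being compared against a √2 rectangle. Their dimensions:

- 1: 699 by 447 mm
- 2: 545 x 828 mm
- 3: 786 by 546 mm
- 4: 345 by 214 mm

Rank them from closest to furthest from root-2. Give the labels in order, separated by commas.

3, 2, 1, 4

1: 699/447 ≈ 1.564 → |1.564 − 1.414| = 0.150
2: 828/545 ≈ 1.519 → |1.519 − 1.414| = 0.105
3: 786/546 ≈ 1.440 → |1.440 − 1.414| = 0.026
4: 345/214 ≈ 1.612 → |1.612 − 1.414| = 0.198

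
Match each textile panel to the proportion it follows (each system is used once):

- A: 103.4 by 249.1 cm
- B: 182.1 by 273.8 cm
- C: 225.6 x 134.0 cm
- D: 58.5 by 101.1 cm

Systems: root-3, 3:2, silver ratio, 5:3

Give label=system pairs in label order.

Ratios: A ≈ 2.409; B ≈ 1.504; C ≈ 1.684; D ≈ 1.728.
Targets: root-3 ≈ 1.732; 3:2 ≈ 1.500; silver ratio ≈ 2.414; 5:3 ≈ 1.667.

A=silver ratio, B=3:2, C=5:3, D=root-3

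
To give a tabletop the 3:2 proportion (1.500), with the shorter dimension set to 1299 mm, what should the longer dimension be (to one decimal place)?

3:2 = 1.50000.
Longer side = 1299 × 1.50000 ≈ 1948.500 → 1948.5 mm.

1948.5 mm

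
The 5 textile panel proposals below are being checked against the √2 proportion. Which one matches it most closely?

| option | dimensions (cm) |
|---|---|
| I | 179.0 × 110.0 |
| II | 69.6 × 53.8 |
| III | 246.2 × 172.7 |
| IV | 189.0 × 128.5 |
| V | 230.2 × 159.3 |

Ratios (long/short): I ≈ 1.627; II ≈ 1.294; III ≈ 1.426; IV ≈ 1.471; V ≈ 1.445.
root-2 ≈ 1.414; option III is nearest (Δ 0.012).

III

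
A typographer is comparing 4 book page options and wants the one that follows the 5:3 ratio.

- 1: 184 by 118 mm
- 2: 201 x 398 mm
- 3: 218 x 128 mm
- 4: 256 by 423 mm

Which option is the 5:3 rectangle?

Target 5:3 ≈ 1.667.
1: 1.559 (Δ0.108)  2: 1.980 (Δ0.313)  3: 1.703 (Δ0.036)  4: 1.652 (Δ0.015)

4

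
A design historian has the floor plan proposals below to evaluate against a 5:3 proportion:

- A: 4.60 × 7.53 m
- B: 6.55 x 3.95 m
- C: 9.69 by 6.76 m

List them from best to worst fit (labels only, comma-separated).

A: 7.53/4.60 ≈ 1.637 → |1.637 − 1.667| = 0.030
B: 6.55/3.95 ≈ 1.658 → |1.658 − 1.667| = 0.009
C: 9.69/6.76 ≈ 1.433 → |1.433 − 1.667| = 0.234

B, A, C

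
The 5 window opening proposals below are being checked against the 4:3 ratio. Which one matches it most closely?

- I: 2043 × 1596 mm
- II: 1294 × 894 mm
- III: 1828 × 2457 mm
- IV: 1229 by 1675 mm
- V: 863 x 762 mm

III

Target 4:3 ≈ 1.333.
I: 1.280 (Δ0.053)  II: 1.447 (Δ0.114)  III: 1.344 (Δ0.011)  IV: 1.363 (Δ0.030)  V: 1.133 (Δ0.200)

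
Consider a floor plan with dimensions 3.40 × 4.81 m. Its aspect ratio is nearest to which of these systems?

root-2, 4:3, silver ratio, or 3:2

root-2

4.81/3.40 ≈ 1.415. Nearest candidates are root-2 (1.414, off by 0.001) and 4:3 (1.333, off by 0.082).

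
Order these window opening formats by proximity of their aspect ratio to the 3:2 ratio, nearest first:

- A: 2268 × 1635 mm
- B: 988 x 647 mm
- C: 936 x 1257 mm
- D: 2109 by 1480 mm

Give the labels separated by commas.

A: 2268/1635 ≈ 1.387 → |1.387 − 1.500| = 0.113
B: 988/647 ≈ 1.527 → |1.527 − 1.500| = 0.027
C: 1257/936 ≈ 1.343 → |1.343 − 1.500| = 0.157
D: 2109/1480 ≈ 1.425 → |1.425 − 1.500| = 0.075

B, D, A, C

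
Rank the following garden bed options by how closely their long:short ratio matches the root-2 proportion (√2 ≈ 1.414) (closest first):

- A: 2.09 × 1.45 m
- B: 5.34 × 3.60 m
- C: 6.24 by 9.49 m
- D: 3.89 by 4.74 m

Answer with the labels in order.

A, B, C, D

A: 2.09/1.45 ≈ 1.441 → |1.441 − 1.414| = 0.027
B: 5.34/3.60 ≈ 1.483 → |1.483 − 1.414| = 0.069
C: 9.49/6.24 ≈ 1.521 → |1.521 − 1.414| = 0.107
D: 4.74/3.89 ≈ 1.219 → |1.219 − 1.414| = 0.195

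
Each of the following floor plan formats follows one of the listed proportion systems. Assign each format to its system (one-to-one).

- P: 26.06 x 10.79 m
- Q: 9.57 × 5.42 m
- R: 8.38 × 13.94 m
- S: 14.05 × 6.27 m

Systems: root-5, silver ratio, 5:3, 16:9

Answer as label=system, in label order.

P=silver ratio, Q=16:9, R=5:3, S=root-5

Ratios: P ≈ 2.415; Q ≈ 1.766; R ≈ 1.663; S ≈ 2.241.
Targets: root-5 ≈ 2.236; silver ratio ≈ 2.414; 5:3 ≈ 1.667; 16:9 ≈ 1.778.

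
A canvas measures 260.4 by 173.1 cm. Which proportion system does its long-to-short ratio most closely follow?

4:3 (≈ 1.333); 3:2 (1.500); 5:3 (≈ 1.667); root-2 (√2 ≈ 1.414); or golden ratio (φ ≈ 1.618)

3:2

260.4/173.1 ≈ 1.504. Nearest candidates are 3:2 (1.500, off by 0.004) and root-2 (1.414, off by 0.090).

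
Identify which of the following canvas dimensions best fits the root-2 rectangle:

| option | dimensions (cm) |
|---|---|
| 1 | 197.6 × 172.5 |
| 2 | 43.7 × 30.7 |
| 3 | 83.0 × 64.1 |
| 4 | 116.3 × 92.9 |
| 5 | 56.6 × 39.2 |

Target root-2 ≈ 1.414.
1: 1.146 (Δ0.268)  2: 1.423 (Δ0.009)  3: 1.295 (Δ0.119)  4: 1.252 (Δ0.162)  5: 1.444 (Δ0.030)

2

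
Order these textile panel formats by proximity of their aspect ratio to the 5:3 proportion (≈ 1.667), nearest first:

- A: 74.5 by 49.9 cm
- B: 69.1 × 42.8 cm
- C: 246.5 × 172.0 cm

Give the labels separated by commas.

B, A, C

A: 74.5/49.9 ≈ 1.493 → |1.493 − 1.667| = 0.174
B: 69.1/42.8 ≈ 1.614 → |1.614 − 1.667| = 0.053
C: 246.5/172.0 ≈ 1.433 → |1.433 − 1.667| = 0.234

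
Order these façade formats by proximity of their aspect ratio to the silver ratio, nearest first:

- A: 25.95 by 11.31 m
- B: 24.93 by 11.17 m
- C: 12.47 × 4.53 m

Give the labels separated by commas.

Ratios: A = 25.95 / 11.31 ≈ 2.294; B = 24.93 / 11.17 ≈ 2.232; C = 12.47 / 4.53 ≈ 2.753.
|Δ from 2.414|: A 0.120; B 0.182; C 0.339.

A, B, C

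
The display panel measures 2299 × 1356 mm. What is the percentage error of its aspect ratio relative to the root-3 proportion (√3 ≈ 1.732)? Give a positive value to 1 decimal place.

2.1%

Ratio = 2299 / 1356 ≈ 1.6954.
Ideal root-3 ≈ 1.7321. |1.6954 − 1.7321| / 1.7321 ≈ 2.12% → 2.1%.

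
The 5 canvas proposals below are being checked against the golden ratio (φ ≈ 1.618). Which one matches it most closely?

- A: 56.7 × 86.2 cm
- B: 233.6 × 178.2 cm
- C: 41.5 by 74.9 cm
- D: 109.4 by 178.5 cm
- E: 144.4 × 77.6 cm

D

Ratios (long/short): A ≈ 1.520; B ≈ 1.311; C ≈ 1.805; D ≈ 1.632; E ≈ 1.861.
golden ratio ≈ 1.618; option D is nearest (Δ 0.014).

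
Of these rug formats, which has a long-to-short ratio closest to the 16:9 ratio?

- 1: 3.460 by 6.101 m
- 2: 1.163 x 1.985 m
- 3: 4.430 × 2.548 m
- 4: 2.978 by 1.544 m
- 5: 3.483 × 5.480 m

Target 16:9 ≈ 1.778.
1: 1.763 (Δ0.015)  2: 1.707 (Δ0.071)  3: 1.739 (Δ0.039)  4: 1.929 (Δ0.151)  5: 1.573 (Δ0.205)

1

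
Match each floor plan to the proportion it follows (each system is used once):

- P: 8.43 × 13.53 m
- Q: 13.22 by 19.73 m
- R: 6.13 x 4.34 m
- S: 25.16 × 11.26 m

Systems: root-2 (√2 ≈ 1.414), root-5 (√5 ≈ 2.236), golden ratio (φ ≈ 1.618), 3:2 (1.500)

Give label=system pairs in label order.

P=golden ratio, Q=3:2, R=root-2, S=root-5

Ratios: P ≈ 1.605; Q ≈ 1.492; R ≈ 1.412; S ≈ 2.234.
Targets: root-2 ≈ 1.414; root-5 ≈ 2.236; golden ratio ≈ 1.618; 3:2 ≈ 1.500.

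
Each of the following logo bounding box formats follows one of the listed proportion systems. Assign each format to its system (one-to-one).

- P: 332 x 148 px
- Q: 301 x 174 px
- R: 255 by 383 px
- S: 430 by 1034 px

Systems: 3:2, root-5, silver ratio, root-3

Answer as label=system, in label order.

P=root-5, Q=root-3, R=3:2, S=silver ratio

P = 332/148 ≈ 2.243 → root-5 (2.236)
Q = 301/174 ≈ 1.730 → root-3 (1.732)
R = 383/255 ≈ 1.502 → 3:2 (1.500)
S = 1034/430 ≈ 2.405 → silver ratio (2.414)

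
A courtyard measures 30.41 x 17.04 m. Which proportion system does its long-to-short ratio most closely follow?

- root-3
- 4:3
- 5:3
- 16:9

Ratio = 30.41 / 17.04 ≈ 1.785.
Distances: root-3 1.732 (Δ 0.053); 4:3 1.333 (Δ 0.452); 5:3 1.667 (Δ 0.118); 16:9 1.778 (Δ 0.007).

16:9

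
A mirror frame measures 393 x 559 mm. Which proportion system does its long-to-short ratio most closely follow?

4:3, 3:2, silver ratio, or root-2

559/393 ≈ 1.422. Nearest candidates are root-2 (1.414, off by 0.008) and 3:2 (1.500, off by 0.078).

root-2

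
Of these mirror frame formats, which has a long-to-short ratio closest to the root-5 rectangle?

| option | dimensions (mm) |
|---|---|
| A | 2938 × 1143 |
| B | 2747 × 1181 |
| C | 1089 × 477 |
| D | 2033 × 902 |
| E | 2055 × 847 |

Target root-5 ≈ 2.236.
A: 2.570 (Δ0.334)  B: 2.326 (Δ0.090)  C: 2.283 (Δ0.047)  D: 2.254 (Δ0.018)  E: 2.426 (Δ0.190)

D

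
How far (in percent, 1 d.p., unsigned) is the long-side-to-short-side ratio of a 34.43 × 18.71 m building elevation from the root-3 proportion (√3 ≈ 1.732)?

Ratio = 34.43 / 18.71 ≈ 1.8402.
Ideal root-3 ≈ 1.7321. |1.8402 − 1.7321| / 1.7321 ≈ 6.24% → 6.2%.

6.2%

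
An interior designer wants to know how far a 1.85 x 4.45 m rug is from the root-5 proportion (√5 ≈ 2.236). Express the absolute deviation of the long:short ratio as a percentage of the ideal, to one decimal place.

Ratio = 4.45 / 1.85 ≈ 2.4054.
Ideal root-5 ≈ 2.2361. |2.4054 − 2.2361| / 2.2361 ≈ 7.57% → 7.6%.

7.6%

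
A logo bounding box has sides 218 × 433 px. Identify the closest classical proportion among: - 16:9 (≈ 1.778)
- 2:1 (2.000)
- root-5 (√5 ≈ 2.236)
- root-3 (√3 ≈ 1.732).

2:1

433/218 ≈ 1.986. Nearest candidates are 2:1 (2.000, off by 0.014) and 16:9 (1.778, off by 0.208).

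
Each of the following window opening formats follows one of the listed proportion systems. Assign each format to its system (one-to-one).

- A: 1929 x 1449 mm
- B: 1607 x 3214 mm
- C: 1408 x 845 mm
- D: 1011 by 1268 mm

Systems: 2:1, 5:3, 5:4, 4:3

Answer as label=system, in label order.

A=4:3, B=2:1, C=5:3, D=5:4

Ratios: A ≈ 1.331; B ≈ 2.000; C ≈ 1.666; D ≈ 1.254.
Targets: 2:1 ≈ 2.000; 5:3 ≈ 1.667; 5:4 ≈ 1.250; 4:3 ≈ 1.333.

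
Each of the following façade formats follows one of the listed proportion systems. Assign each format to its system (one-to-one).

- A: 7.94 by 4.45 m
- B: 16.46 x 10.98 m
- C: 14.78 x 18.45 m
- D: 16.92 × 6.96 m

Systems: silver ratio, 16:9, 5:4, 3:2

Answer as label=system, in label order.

A=16:9, B=3:2, C=5:4, D=silver ratio

Ratios: A ≈ 1.784; B ≈ 1.499; C ≈ 1.248; D ≈ 2.431.
Targets: silver ratio ≈ 2.414; 16:9 ≈ 1.778; 5:4 ≈ 1.250; 3:2 ≈ 1.500.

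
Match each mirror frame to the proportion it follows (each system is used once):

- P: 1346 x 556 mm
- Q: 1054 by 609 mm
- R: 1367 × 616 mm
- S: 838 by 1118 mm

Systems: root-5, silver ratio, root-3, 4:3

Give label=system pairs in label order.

Ratios: P ≈ 2.421; Q ≈ 1.731; R ≈ 2.219; S ≈ 1.334.
Targets: root-5 ≈ 2.236; silver ratio ≈ 2.414; root-3 ≈ 1.732; 4:3 ≈ 1.333.

P=silver ratio, Q=root-3, R=root-5, S=4:3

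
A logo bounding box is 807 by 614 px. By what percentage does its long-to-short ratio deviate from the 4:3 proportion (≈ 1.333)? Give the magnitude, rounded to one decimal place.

1.4%

Ratio = 807 / 614 ≈ 1.3143.
Ideal 4:3 ≈ 1.3333. |1.3143 − 1.3333| / 1.3333 ≈ 1.43% → 1.4%.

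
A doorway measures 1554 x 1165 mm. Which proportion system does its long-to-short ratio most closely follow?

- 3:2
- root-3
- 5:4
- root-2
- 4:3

4:3

Ratio = 1554 / 1165 ≈ 1.334.
Distances: 3:2 1.500 (Δ 0.166); root-3 1.732 (Δ 0.398); 5:4 1.250 (Δ 0.084); root-2 1.414 (Δ 0.080); 4:3 1.333 (Δ 0.001).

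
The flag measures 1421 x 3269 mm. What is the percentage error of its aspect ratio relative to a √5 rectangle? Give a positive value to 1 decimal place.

2.9%

Ratio = 3269 / 1421 ≈ 2.3005.
Ideal root-5 ≈ 2.2361. |2.3005 − 2.2361| / 2.2361 ≈ 2.88% → 2.9%.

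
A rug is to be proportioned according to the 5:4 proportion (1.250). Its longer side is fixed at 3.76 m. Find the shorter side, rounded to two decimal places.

3.01 m

5:4 = 1.25000.
Shorter side = 3.76 ÷ 1.25000 ≈ 3.0080 → 3.01 m.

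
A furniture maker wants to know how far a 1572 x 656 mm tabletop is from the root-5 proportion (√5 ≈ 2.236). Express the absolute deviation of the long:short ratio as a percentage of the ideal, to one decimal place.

7.2%

Ratio = 1572 / 656 ≈ 2.3963.
Ideal root-5 ≈ 2.2361. |2.3963 − 2.2361| / 2.2361 ≈ 7.16% → 7.2%.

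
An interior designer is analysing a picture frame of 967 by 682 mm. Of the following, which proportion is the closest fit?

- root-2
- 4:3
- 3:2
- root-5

root-2

Ratio = 967 / 682 ≈ 1.418.
Distances: root-2 1.414 (Δ 0.004); 4:3 1.333 (Δ 0.085); 3:2 1.500 (Δ 0.082); root-5 2.236 (Δ 0.818).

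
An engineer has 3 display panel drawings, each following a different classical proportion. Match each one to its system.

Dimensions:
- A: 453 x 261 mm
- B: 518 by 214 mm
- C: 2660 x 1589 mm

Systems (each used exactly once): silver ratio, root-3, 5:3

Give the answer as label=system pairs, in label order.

A = 453/261 ≈ 1.736 → root-3 (1.732)
B = 518/214 ≈ 2.421 → silver ratio (2.414)
C = 2660/1589 ≈ 1.674 → 5:3 (1.667)

A=root-3, B=silver ratio, C=5:3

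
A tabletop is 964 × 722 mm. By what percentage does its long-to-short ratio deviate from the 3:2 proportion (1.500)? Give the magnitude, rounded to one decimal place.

11.0%

Ratio = 964 / 722 ≈ 1.3352.
Ideal 3:2 = 1.5000. |1.3352 − 1.5000| / 1.5000 ≈ 10.99% → 11.0%.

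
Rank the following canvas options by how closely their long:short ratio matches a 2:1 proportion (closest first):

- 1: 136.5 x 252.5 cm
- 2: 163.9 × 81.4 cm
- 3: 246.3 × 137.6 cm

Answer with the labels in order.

Ratios: 1 = 252.5 / 136.5 ≈ 1.850; 2 = 163.9 / 81.4 ≈ 2.014; 3 = 246.3 / 137.6 ≈ 1.790.
|Δ from 2.000|: 1 0.150; 2 0.014; 3 0.210.

2, 1, 3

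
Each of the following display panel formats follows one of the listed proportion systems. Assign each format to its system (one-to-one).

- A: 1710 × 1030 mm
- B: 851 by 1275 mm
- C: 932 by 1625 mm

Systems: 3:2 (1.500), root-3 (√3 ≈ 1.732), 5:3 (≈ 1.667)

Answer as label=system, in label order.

A=5:3, B=3:2, C=root-3

A = 1710/1030 ≈ 1.660 → 5:3 (1.667)
B = 1275/851 ≈ 1.498 → 3:2 (1.500)
C = 1625/932 ≈ 1.744 → root-3 (1.732)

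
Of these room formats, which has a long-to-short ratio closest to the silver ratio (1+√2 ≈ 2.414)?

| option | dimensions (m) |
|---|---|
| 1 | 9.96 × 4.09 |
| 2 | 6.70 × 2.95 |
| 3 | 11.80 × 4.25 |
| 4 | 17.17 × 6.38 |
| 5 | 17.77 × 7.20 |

Target silver ratio ≈ 2.414.
1: 2.435 (Δ0.021)  2: 2.271 (Δ0.143)  3: 2.776 (Δ0.362)  4: 2.691 (Δ0.277)  5: 2.468 (Δ0.054)

1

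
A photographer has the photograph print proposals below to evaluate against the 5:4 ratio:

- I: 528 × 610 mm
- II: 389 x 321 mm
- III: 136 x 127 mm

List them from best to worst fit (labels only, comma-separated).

I: 610/528 ≈ 1.155 → |1.155 − 1.250| = 0.095
II: 389/321 ≈ 1.212 → |1.212 − 1.250| = 0.038
III: 136/127 ≈ 1.071 → |1.071 − 1.250| = 0.179

II, I, III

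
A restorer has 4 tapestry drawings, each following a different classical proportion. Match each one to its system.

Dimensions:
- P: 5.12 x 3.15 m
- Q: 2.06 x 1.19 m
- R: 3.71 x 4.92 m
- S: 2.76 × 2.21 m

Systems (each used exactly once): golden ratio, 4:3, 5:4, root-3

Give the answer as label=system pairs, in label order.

P=golden ratio, Q=root-3, R=4:3, S=5:4

P = 5.12/3.15 ≈ 1.625 → golden ratio (1.618)
Q = 2.06/1.19 ≈ 1.731 → root-3 (1.732)
R = 4.92/3.71 ≈ 1.326 → 4:3 (1.333)
S = 2.76/2.21 ≈ 1.249 → 5:4 (1.250)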